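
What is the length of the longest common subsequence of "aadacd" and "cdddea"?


LCS of "aadacd" and "cdddea"
DP table:
           c    d    d    d    e    a
      0    0    0    0    0    0    0
  a   0    0    0    0    0    0    1
  a   0    0    0    0    0    0    1
  d   0    0    1    1    1    1    1
  a   0    0    1    1    1    1    2
  c   0    1    1    1    1    1    2
  d   0    1    2    2    2    2    2
LCS length = dp[6][6] = 2

2


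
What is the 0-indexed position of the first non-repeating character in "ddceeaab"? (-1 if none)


Input: ddceeaab
Character frequencies:
  'a': 2
  'b': 1
  'c': 1
  'd': 2
  'e': 2
Scanning left to right for freq == 1:
  Position 0 ('d'): freq=2, skip
  Position 1 ('d'): freq=2, skip
  Position 2 ('c'): unique! => answer = 2

2


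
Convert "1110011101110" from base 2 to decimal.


Input: "1110011101110" in base 2
Positional expansion:
  Digit '1' (value 1) x 2^12 = 4096
  Digit '1' (value 1) x 2^11 = 2048
  Digit '1' (value 1) x 2^10 = 1024
  Digit '0' (value 0) x 2^9 = 0
  Digit '0' (value 0) x 2^8 = 0
  Digit '1' (value 1) x 2^7 = 128
  Digit '1' (value 1) x 2^6 = 64
  Digit '1' (value 1) x 2^5 = 32
  Digit '0' (value 0) x 2^4 = 0
  Digit '1' (value 1) x 2^3 = 8
  Digit '1' (value 1) x 2^2 = 4
  Digit '1' (value 1) x 2^1 = 2
  Digit '0' (value 0) x 2^0 = 0
Sum = 7406

7406


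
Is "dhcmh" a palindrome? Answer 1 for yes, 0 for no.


Input: dhcmh
Reversed: hmchd
  Compare pos 0 ('d') with pos 4 ('h'): MISMATCH
  Compare pos 1 ('h') with pos 3 ('m'): MISMATCH
Result: not a palindrome

0


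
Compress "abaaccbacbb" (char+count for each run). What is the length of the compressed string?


Input: abaaccbacbb
Runs:
  'a' x 1 => "a1"
  'b' x 1 => "b1"
  'a' x 2 => "a2"
  'c' x 2 => "c2"
  'b' x 1 => "b1"
  'a' x 1 => "a1"
  'c' x 1 => "c1"
  'b' x 2 => "b2"
Compressed: "a1b1a2c2b1a1c1b2"
Compressed length: 16

16


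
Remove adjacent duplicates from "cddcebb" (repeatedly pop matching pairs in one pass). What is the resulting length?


Input: cddcebb
Stack-based adjacent duplicate removal:
  Read 'c': push. Stack: c
  Read 'd': push. Stack: cd
  Read 'd': matches stack top 'd' => pop. Stack: c
  Read 'c': matches stack top 'c' => pop. Stack: (empty)
  Read 'e': push. Stack: e
  Read 'b': push. Stack: eb
  Read 'b': matches stack top 'b' => pop. Stack: e
Final stack: "e" (length 1)

1


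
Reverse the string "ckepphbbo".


Input: ckepphbbo
Reading characters right to left:
  Position 8: 'o'
  Position 7: 'b'
  Position 6: 'b'
  Position 5: 'h'
  Position 4: 'p'
  Position 3: 'p'
  Position 2: 'e'
  Position 1: 'k'
  Position 0: 'c'
Reversed: obbhppekc

obbhppekc


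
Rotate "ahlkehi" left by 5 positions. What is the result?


Input: "ahlkehi", rotate left by 5
First 5 characters: "ahlke"
Remaining characters: "hi"
Concatenate remaining + first: "hi" + "ahlke" = "hiahlke"

hiahlke


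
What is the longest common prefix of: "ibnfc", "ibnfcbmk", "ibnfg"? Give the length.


Words: ibnfc, ibnfcbmk, ibnfg
  Position 0: all 'i' => match
  Position 1: all 'b' => match
  Position 2: all 'n' => match
  Position 3: all 'f' => match
  Position 4: ('c', 'c', 'g') => mismatch, stop
LCP = "ibnf" (length 4)

4


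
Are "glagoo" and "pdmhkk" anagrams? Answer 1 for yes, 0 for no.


Strings: "glagoo", "pdmhkk"
Sorted first:  aggloo
Sorted second: dhkkmp
Differ at position 0: 'a' vs 'd' => not anagrams

0


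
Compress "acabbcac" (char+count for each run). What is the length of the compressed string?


Input: acabbcac
Runs:
  'a' x 1 => "a1"
  'c' x 1 => "c1"
  'a' x 1 => "a1"
  'b' x 2 => "b2"
  'c' x 1 => "c1"
  'a' x 1 => "a1"
  'c' x 1 => "c1"
Compressed: "a1c1a1b2c1a1c1"
Compressed length: 14

14


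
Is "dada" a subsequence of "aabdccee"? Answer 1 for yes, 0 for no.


Check if "dada" is a subsequence of "aabdccee"
Greedy scan:
  Position 0 ('a'): no match needed
  Position 1 ('a'): no match needed
  Position 2 ('b'): no match needed
  Position 3 ('d'): matches sub[0] = 'd'
  Position 4 ('c'): no match needed
  Position 5 ('c'): no match needed
  Position 6 ('e'): no match needed
  Position 7 ('e'): no match needed
Only matched 1/4 characters => not a subsequence

0


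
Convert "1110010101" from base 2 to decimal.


Input: "1110010101" in base 2
Positional expansion:
  Digit '1' (value 1) x 2^9 = 512
  Digit '1' (value 1) x 2^8 = 256
  Digit '1' (value 1) x 2^7 = 128
  Digit '0' (value 0) x 2^6 = 0
  Digit '0' (value 0) x 2^5 = 0
  Digit '1' (value 1) x 2^4 = 16
  Digit '0' (value 0) x 2^3 = 0
  Digit '1' (value 1) x 2^2 = 4
  Digit '0' (value 0) x 2^1 = 0
  Digit '1' (value 1) x 2^0 = 1
Sum = 917

917


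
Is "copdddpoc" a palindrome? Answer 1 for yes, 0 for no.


Input: copdddpoc
Reversed: copdddpoc
  Compare pos 0 ('c') with pos 8 ('c'): match
  Compare pos 1 ('o') with pos 7 ('o'): match
  Compare pos 2 ('p') with pos 6 ('p'): match
  Compare pos 3 ('d') with pos 5 ('d'): match
Result: palindrome

1


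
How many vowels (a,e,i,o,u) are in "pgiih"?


Input: pgiih
Checking each character:
  'p' at position 0: consonant
  'g' at position 1: consonant
  'i' at position 2: vowel (running total: 1)
  'i' at position 3: vowel (running total: 2)
  'h' at position 4: consonant
Total vowels: 2

2


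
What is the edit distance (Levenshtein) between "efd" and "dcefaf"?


Computing edit distance: "efd" -> "dcefaf"
DP table:
           d    c    e    f    a    f
      0    1    2    3    4    5    6
  e   1    1    2    2    3    4    5
  f   2    2    2    3    2    3    4
  d   3    2    3    3    3    3    4
Edit distance = dp[3][6] = 4

4


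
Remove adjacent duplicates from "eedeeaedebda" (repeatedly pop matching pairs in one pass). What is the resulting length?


Input: eedeeaedebda
Stack-based adjacent duplicate removal:
  Read 'e': push. Stack: e
  Read 'e': matches stack top 'e' => pop. Stack: (empty)
  Read 'd': push. Stack: d
  Read 'e': push. Stack: de
  Read 'e': matches stack top 'e' => pop. Stack: d
  Read 'a': push. Stack: da
  Read 'e': push. Stack: dae
  Read 'd': push. Stack: daed
  Read 'e': push. Stack: daede
  Read 'b': push. Stack: daedeb
  Read 'd': push. Stack: daedebd
  Read 'a': push. Stack: daedebda
Final stack: "daedebda" (length 8)

8


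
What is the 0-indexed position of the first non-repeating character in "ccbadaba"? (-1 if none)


Input: ccbadaba
Character frequencies:
  'a': 3
  'b': 2
  'c': 2
  'd': 1
Scanning left to right for freq == 1:
  Position 0 ('c'): freq=2, skip
  Position 1 ('c'): freq=2, skip
  Position 2 ('b'): freq=2, skip
  Position 3 ('a'): freq=3, skip
  Position 4 ('d'): unique! => answer = 4

4


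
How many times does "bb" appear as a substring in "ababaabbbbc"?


Searching for "bb" in "ababaabbbbc"
Scanning each position:
  Position 0: "ab" => no
  Position 1: "ba" => no
  Position 2: "ab" => no
  Position 3: "ba" => no
  Position 4: "aa" => no
  Position 5: "ab" => no
  Position 6: "bb" => MATCH
  Position 7: "bb" => MATCH
  Position 8: "bb" => MATCH
  Position 9: "bc" => no
Total occurrences: 3

3


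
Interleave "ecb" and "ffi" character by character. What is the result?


Interleaving "ecb" and "ffi":
  Position 0: 'e' from first, 'f' from second => "ef"
  Position 1: 'c' from first, 'f' from second => "cf"
  Position 2: 'b' from first, 'i' from second => "bi"
Result: efcfbi

efcfbi


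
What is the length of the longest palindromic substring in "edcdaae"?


Input: "edcdaae"
Checking substrings for palindromes:
  [1:4] "dcd" (len 3) => palindrome
  [4:6] "aa" (len 2) => palindrome
Longest palindromic substring: "dcd" with length 3

3


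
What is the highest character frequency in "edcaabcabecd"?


Input: edcaabcabecd
Character counts:
  'a': 3
  'b': 2
  'c': 3
  'd': 2
  'e': 2
Maximum frequency: 3

3


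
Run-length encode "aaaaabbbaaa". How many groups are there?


Input: aaaaabbbaaa
Scanning for consecutive runs:
  Group 1: 'a' x 5 (positions 0-4)
  Group 2: 'b' x 3 (positions 5-7)
  Group 3: 'a' x 3 (positions 8-10)
Total groups: 3

3


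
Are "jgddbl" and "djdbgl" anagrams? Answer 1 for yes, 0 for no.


Strings: "jgddbl", "djdbgl"
Sorted first:  bddgjl
Sorted second: bddgjl
Sorted forms match => anagrams

1


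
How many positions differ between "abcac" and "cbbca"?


Comparing "abcac" and "cbbca" position by position:
  Position 0: 'a' vs 'c' => DIFFER
  Position 1: 'b' vs 'b' => same
  Position 2: 'c' vs 'b' => DIFFER
  Position 3: 'a' vs 'c' => DIFFER
  Position 4: 'c' vs 'a' => DIFFER
Positions that differ: 4

4


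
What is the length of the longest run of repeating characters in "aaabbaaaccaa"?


Input: "aaabbaaaccaa"
Scanning for longest run:
  Position 1 ('a'): continues run of 'a', length=2
  Position 2 ('a'): continues run of 'a', length=3
  Position 3 ('b'): new char, reset run to 1
  Position 4 ('b'): continues run of 'b', length=2
  Position 5 ('a'): new char, reset run to 1
  Position 6 ('a'): continues run of 'a', length=2
  Position 7 ('a'): continues run of 'a', length=3
  Position 8 ('c'): new char, reset run to 1
  Position 9 ('c'): continues run of 'c', length=2
  Position 10 ('a'): new char, reset run to 1
  Position 11 ('a'): continues run of 'a', length=2
Longest run: 'a' with length 3

3


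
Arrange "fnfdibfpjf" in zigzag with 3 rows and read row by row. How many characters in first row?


Zigzag "fnfdibfpjf" into 3 rows:
Placing characters:
  'f' => row 0
  'n' => row 1
  'f' => row 2
  'd' => row 1
  'i' => row 0
  'b' => row 1
  'f' => row 2
  'p' => row 1
  'j' => row 0
  'f' => row 1
Rows:
  Row 0: "fij"
  Row 1: "ndbpf"
  Row 2: "ff"
First row length: 3

3


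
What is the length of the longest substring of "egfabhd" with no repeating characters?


Input: "egfabhd"
Sliding window (track last position of each char):
  Position 0 ('e'): window [0,0] length 1 -- new best
  Position 1 ('g'): window [0,1] length 2 -- new best
  Position 2 ('f'): window [0,2] length 3 -- new best
  Position 3 ('a'): window [0,3] length 4 -- new best
  Position 4 ('b'): window [0,4] length 5 -- new best
  Position 5 ('h'): window [0,5] length 6 -- new best
  Position 6 ('d'): window [0,6] length 7 -- new best
Longest substring with no repeats: "egfabhd" with length 7

7


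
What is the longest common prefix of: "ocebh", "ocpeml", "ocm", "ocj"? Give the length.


Words: ocebh, ocpeml, ocm, ocj
  Position 0: all 'o' => match
  Position 1: all 'c' => match
  Position 2: ('e', 'p', 'm', 'j') => mismatch, stop
LCP = "oc" (length 2)

2


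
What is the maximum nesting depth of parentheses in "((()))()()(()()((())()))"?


Input: "((()))()()(()()((())()))"
Tracking depth:
  Position 0 '(': depth becomes 1
  Position 1 '(': depth becomes 2
  Position 2 '(': depth becomes 3
  Position 3 ')': depth becomes 2
  Position 4 ')': depth becomes 1
  Position 5 ')': depth becomes 0
  Position 6 '(': depth becomes 1
  Position 7 ')': depth becomes 0
  Position 8 '(': depth becomes 1
  Position 9 ')': depth becomes 0
  Position 10 '(': depth becomes 1
  Position 11 '(': depth becomes 2
  Position 12 ')': depth becomes 1
  Position 13 '(': depth becomes 2
  Position 14 ')': depth becomes 1
  Position 15 '(': depth becomes 2
  Position 16 '(': depth becomes 3
  Position 17 '(': depth becomes 4
  Position 18 ')': depth becomes 3
  Position 19 ')': depth becomes 2
  Position 20 '(': depth becomes 3
  Position 21 ')': depth becomes 2
  Position 22 ')': depth becomes 1
  Position 23 ')': depth becomes 0
Maximum depth reached: 4

4


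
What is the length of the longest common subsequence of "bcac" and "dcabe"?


LCS of "bcac" and "dcabe"
DP table:
           d    c    a    b    e
      0    0    0    0    0    0
  b   0    0    0    0    1    1
  c   0    0    1    1    1    1
  a   0    0    1    2    2    2
  c   0    0    1    2    2    2
LCS length = dp[4][5] = 2

2


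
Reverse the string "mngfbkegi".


Input: mngfbkegi
Reading characters right to left:
  Position 8: 'i'
  Position 7: 'g'
  Position 6: 'e'
  Position 5: 'k'
  Position 4: 'b'
  Position 3: 'f'
  Position 2: 'g'
  Position 1: 'n'
  Position 0: 'm'
Reversed: igekbfgnm

igekbfgnm


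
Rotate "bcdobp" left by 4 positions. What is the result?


Input: "bcdobp", rotate left by 4
First 4 characters: "bcdo"
Remaining characters: "bp"
Concatenate remaining + first: "bp" + "bcdo" = "bpbcdo"

bpbcdo


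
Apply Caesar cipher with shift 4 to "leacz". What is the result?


Caesar cipher: shift "leacz" by 4
  'l' (pos 11) + 4 = pos 15 = 'p'
  'e' (pos 4) + 4 = pos 8 = 'i'
  'a' (pos 0) + 4 = pos 4 = 'e'
  'c' (pos 2) + 4 = pos 6 = 'g'
  'z' (pos 25) + 4 = pos 3 = 'd'
Result: piegd

piegd


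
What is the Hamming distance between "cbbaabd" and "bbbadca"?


Comparing "cbbaabd" and "bbbadca" position by position:
  Position 0: 'c' vs 'b' => differ
  Position 1: 'b' vs 'b' => same
  Position 2: 'b' vs 'b' => same
  Position 3: 'a' vs 'a' => same
  Position 4: 'a' vs 'd' => differ
  Position 5: 'b' vs 'c' => differ
  Position 6: 'd' vs 'a' => differ
Total differences (Hamming distance): 4

4


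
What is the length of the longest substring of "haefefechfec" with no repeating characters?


Input: "haefefechfec"
Sliding window (track last position of each char):
  Position 0 ('h'): window [0,0] length 1 -- new best
  Position 1 ('a'): window [0,1] length 2 -- new best
  Position 2 ('e'): window [0,2] length 3 -- new best
  Position 3 ('f'): window [0,3] length 4 -- new best
  Position 4 ('e'): repeat (last at 2), move window start to 3
  Position 4 ('e'): window [3,4] length 2
  Position 5 ('f'): repeat (last at 3), move window start to 4
  Position 5 ('f'): window [4,5] length 2
  Position 6 ('e'): repeat (last at 4), move window start to 5
  Position 6 ('e'): window [5,6] length 2
  Position 7 ('c'): window [5,7] length 3
  Position 8 ('h'): window [5,8] length 4
  Position 9 ('f'): repeat (last at 5), move window start to 6
  Position 9 ('f'): window [6,9] length 4
  Position 10 ('e'): repeat (last at 6), move window start to 7
  Position 10 ('e'): window [7,10] length 4
  Position 11 ('c'): repeat (last at 7), move window start to 8
  Position 11 ('c'): window [8,11] length 4
Longest substring with no repeats: "haef" with length 4

4


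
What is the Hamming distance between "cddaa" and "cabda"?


Comparing "cddaa" and "cabda" position by position:
  Position 0: 'c' vs 'c' => same
  Position 1: 'd' vs 'a' => differ
  Position 2: 'd' vs 'b' => differ
  Position 3: 'a' vs 'd' => differ
  Position 4: 'a' vs 'a' => same
Total differences (Hamming distance): 3

3


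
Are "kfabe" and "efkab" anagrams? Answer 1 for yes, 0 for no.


Strings: "kfabe", "efkab"
Sorted first:  abefk
Sorted second: abefk
Sorted forms match => anagrams

1


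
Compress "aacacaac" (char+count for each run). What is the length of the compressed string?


Input: aacacaac
Runs:
  'a' x 2 => "a2"
  'c' x 1 => "c1"
  'a' x 1 => "a1"
  'c' x 1 => "c1"
  'a' x 2 => "a2"
  'c' x 1 => "c1"
Compressed: "a2c1a1c1a2c1"
Compressed length: 12

12


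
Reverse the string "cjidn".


Input: cjidn
Reading characters right to left:
  Position 4: 'n'
  Position 3: 'd'
  Position 2: 'i'
  Position 1: 'j'
  Position 0: 'c'
Reversed: ndijc

ndijc


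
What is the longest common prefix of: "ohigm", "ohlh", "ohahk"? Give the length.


Words: ohigm, ohlh, ohahk
  Position 0: all 'o' => match
  Position 1: all 'h' => match
  Position 2: ('i', 'l', 'a') => mismatch, stop
LCP = "oh" (length 2)

2


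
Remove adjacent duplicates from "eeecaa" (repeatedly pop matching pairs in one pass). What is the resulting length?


Input: eeecaa
Stack-based adjacent duplicate removal:
  Read 'e': push. Stack: e
  Read 'e': matches stack top 'e' => pop. Stack: (empty)
  Read 'e': push. Stack: e
  Read 'c': push. Stack: ec
  Read 'a': push. Stack: eca
  Read 'a': matches stack top 'a' => pop. Stack: ec
Final stack: "ec" (length 2)

2


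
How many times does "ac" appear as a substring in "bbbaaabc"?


Searching for "ac" in "bbbaaabc"
Scanning each position:
  Position 0: "bb" => no
  Position 1: "bb" => no
  Position 2: "ba" => no
  Position 3: "aa" => no
  Position 4: "aa" => no
  Position 5: "ab" => no
  Position 6: "bc" => no
Total occurrences: 0

0


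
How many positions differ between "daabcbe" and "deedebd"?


Comparing "daabcbe" and "deedebd" position by position:
  Position 0: 'd' vs 'd' => same
  Position 1: 'a' vs 'e' => DIFFER
  Position 2: 'a' vs 'e' => DIFFER
  Position 3: 'b' vs 'd' => DIFFER
  Position 4: 'c' vs 'e' => DIFFER
  Position 5: 'b' vs 'b' => same
  Position 6: 'e' vs 'd' => DIFFER
Positions that differ: 5

5


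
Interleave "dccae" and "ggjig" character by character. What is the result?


Interleaving "dccae" and "ggjig":
  Position 0: 'd' from first, 'g' from second => "dg"
  Position 1: 'c' from first, 'g' from second => "cg"
  Position 2: 'c' from first, 'j' from second => "cj"
  Position 3: 'a' from first, 'i' from second => "ai"
  Position 4: 'e' from first, 'g' from second => "eg"
Result: dgcgcjaieg

dgcgcjaieg


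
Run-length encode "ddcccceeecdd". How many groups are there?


Input: ddcccceeecdd
Scanning for consecutive runs:
  Group 1: 'd' x 2 (positions 0-1)
  Group 2: 'c' x 4 (positions 2-5)
  Group 3: 'e' x 3 (positions 6-8)
  Group 4: 'c' x 1 (positions 9-9)
  Group 5: 'd' x 2 (positions 10-11)
Total groups: 5

5


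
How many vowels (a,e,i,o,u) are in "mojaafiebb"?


Input: mojaafiebb
Checking each character:
  'm' at position 0: consonant
  'o' at position 1: vowel (running total: 1)
  'j' at position 2: consonant
  'a' at position 3: vowel (running total: 2)
  'a' at position 4: vowel (running total: 3)
  'f' at position 5: consonant
  'i' at position 6: vowel (running total: 4)
  'e' at position 7: vowel (running total: 5)
  'b' at position 8: consonant
  'b' at position 9: consonant
Total vowels: 5

5


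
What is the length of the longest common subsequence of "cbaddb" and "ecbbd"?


LCS of "cbaddb" and "ecbbd"
DP table:
           e    c    b    b    d
      0    0    0    0    0    0
  c   0    0    1    1    1    1
  b   0    0    1    2    2    2
  a   0    0    1    2    2    2
  d   0    0    1    2    2    3
  d   0    0    1    2    2    3
  b   0    0    1    2    3    3
LCS length = dp[6][5] = 3

3


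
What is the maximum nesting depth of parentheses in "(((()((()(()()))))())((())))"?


Input: "(((()((()(()()))))())((())))"
Tracking depth:
  Position 0 '(': depth becomes 1
  Position 1 '(': depth becomes 2
  Position 2 '(': depth becomes 3
  Position 3 '(': depth becomes 4
  Position 4 ')': depth becomes 3
  Position 5 '(': depth becomes 4
  Position 6 '(': depth becomes 5
  Position 7 '(': depth becomes 6
  Position 8 ')': depth becomes 5
  Position 9 '(': depth becomes 6
  Position 10 '(': depth becomes 7
  Position 11 ')': depth becomes 6
  Position 12 '(': depth becomes 7
  Position 13 ')': depth becomes 6
  Position 14 ')': depth becomes 5
  Position 15 ')': depth becomes 4
  Position 16 ')': depth becomes 3
  Position 17 ')': depth becomes 2
  Position 18 '(': depth becomes 3
  Position 19 ')': depth becomes 2
  Position 20 ')': depth becomes 1
  Position 21 '(': depth becomes 2
  Position 22 '(': depth becomes 3
  Position 23 '(': depth becomes 4
  Position 24 ')': depth becomes 3
  Position 25 ')': depth becomes 2
  Position 26 ')': depth becomes 1
  Position 27 ')': depth becomes 0
Maximum depth reached: 7

7


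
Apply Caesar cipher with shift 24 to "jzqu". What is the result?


Caesar cipher: shift "jzqu" by 24
  'j' (pos 9) + 24 = pos 7 = 'h'
  'z' (pos 25) + 24 = pos 23 = 'x'
  'q' (pos 16) + 24 = pos 14 = 'o'
  'u' (pos 20) + 24 = pos 18 = 's'
Result: hxos

hxos


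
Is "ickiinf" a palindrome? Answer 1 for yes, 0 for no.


Input: ickiinf
Reversed: fniikci
  Compare pos 0 ('i') with pos 6 ('f'): MISMATCH
  Compare pos 1 ('c') with pos 5 ('n'): MISMATCH
  Compare pos 2 ('k') with pos 4 ('i'): MISMATCH
Result: not a palindrome

0


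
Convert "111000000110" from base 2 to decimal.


Input: "111000000110" in base 2
Positional expansion:
  Digit '1' (value 1) x 2^11 = 2048
  Digit '1' (value 1) x 2^10 = 1024
  Digit '1' (value 1) x 2^9 = 512
  Digit '0' (value 0) x 2^8 = 0
  Digit '0' (value 0) x 2^7 = 0
  Digit '0' (value 0) x 2^6 = 0
  Digit '0' (value 0) x 2^5 = 0
  Digit '0' (value 0) x 2^4 = 0
  Digit '0' (value 0) x 2^3 = 0
  Digit '1' (value 1) x 2^2 = 4
  Digit '1' (value 1) x 2^1 = 2
  Digit '0' (value 0) x 2^0 = 0
Sum = 3590

3590


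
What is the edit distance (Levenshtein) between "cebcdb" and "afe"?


Computing edit distance: "cebcdb" -> "afe"
DP table:
           a    f    e
      0    1    2    3
  c   1    1    2    3
  e   2    2    2    2
  b   3    3    3    3
  c   4    4    4    4
  d   5    5    5    5
  b   6    6    6    6
Edit distance = dp[6][3] = 6

6


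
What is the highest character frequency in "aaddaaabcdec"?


Input: aaddaaabcdec
Character counts:
  'a': 5
  'b': 1
  'c': 2
  'd': 3
  'e': 1
Maximum frequency: 5

5


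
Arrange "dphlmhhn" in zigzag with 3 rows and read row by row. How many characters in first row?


Zigzag "dphlmhhn" into 3 rows:
Placing characters:
  'd' => row 0
  'p' => row 1
  'h' => row 2
  'l' => row 1
  'm' => row 0
  'h' => row 1
  'h' => row 2
  'n' => row 1
Rows:
  Row 0: "dm"
  Row 1: "plhn"
  Row 2: "hh"
First row length: 2

2


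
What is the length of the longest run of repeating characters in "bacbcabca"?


Input: "bacbcabca"
Scanning for longest run:
  Position 1 ('a'): new char, reset run to 1
  Position 2 ('c'): new char, reset run to 1
  Position 3 ('b'): new char, reset run to 1
  Position 4 ('c'): new char, reset run to 1
  Position 5 ('a'): new char, reset run to 1
  Position 6 ('b'): new char, reset run to 1
  Position 7 ('c'): new char, reset run to 1
  Position 8 ('a'): new char, reset run to 1
Longest run: 'b' with length 1

1


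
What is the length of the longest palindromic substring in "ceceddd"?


Input: "ceceddd"
Checking substrings for palindromes:
  [0:3] "cec" (len 3) => palindrome
  [1:4] "ece" (len 3) => palindrome
  [4:7] "ddd" (len 3) => palindrome
  [4:6] "dd" (len 2) => palindrome
  [5:7] "dd" (len 2) => palindrome
Longest palindromic substring: "cec" with length 3

3


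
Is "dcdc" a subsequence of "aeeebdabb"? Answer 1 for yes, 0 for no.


Check if "dcdc" is a subsequence of "aeeebdabb"
Greedy scan:
  Position 0 ('a'): no match needed
  Position 1 ('e'): no match needed
  Position 2 ('e'): no match needed
  Position 3 ('e'): no match needed
  Position 4 ('b'): no match needed
  Position 5 ('d'): matches sub[0] = 'd'
  Position 6 ('a'): no match needed
  Position 7 ('b'): no match needed
  Position 8 ('b'): no match needed
Only matched 1/4 characters => not a subsequence

0


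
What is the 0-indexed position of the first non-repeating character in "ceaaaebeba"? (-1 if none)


Input: ceaaaebeba
Character frequencies:
  'a': 4
  'b': 2
  'c': 1
  'e': 3
Scanning left to right for freq == 1:
  Position 0 ('c'): unique! => answer = 0

0


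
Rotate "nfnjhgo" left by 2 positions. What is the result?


Input: "nfnjhgo", rotate left by 2
First 2 characters: "nf"
Remaining characters: "njhgo"
Concatenate remaining + first: "njhgo" + "nf" = "njhgonf"

njhgonf


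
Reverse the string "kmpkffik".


Input: kmpkffik
Reading characters right to left:
  Position 7: 'k'
  Position 6: 'i'
  Position 5: 'f'
  Position 4: 'f'
  Position 3: 'k'
  Position 2: 'p'
  Position 1: 'm'
  Position 0: 'k'
Reversed: kiffkpmk

kiffkpmk


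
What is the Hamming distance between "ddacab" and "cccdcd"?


Comparing "ddacab" and "cccdcd" position by position:
  Position 0: 'd' vs 'c' => differ
  Position 1: 'd' vs 'c' => differ
  Position 2: 'a' vs 'c' => differ
  Position 3: 'c' vs 'd' => differ
  Position 4: 'a' vs 'c' => differ
  Position 5: 'b' vs 'd' => differ
Total differences (Hamming distance): 6

6


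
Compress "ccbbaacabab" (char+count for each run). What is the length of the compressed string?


Input: ccbbaacabab
Runs:
  'c' x 2 => "c2"
  'b' x 2 => "b2"
  'a' x 2 => "a2"
  'c' x 1 => "c1"
  'a' x 1 => "a1"
  'b' x 1 => "b1"
  'a' x 1 => "a1"
  'b' x 1 => "b1"
Compressed: "c2b2a2c1a1b1a1b1"
Compressed length: 16

16


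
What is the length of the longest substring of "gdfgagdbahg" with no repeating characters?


Input: "gdfgagdbahg"
Sliding window (track last position of each char):
  Position 0 ('g'): window [0,0] length 1 -- new best
  Position 1 ('d'): window [0,1] length 2 -- new best
  Position 2 ('f'): window [0,2] length 3 -- new best
  Position 3 ('g'): repeat (last at 0), move window start to 1
  Position 3 ('g'): window [1,3] length 3
  Position 4 ('a'): window [1,4] length 4 -- new best
  Position 5 ('g'): repeat (last at 3), move window start to 4
  Position 5 ('g'): window [4,5] length 2
  Position 6 ('d'): window [4,6] length 3
  Position 7 ('b'): window [4,7] length 4
  Position 8 ('a'): repeat (last at 4), move window start to 5
  Position 8 ('a'): window [5,8] length 4
  Position 9 ('h'): window [5,9] length 5 -- new best
  Position 10 ('g'): repeat (last at 5), move window start to 6
  Position 10 ('g'): window [6,10] length 5
Longest substring with no repeats: "gdbah" with length 5

5


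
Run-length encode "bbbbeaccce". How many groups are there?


Input: bbbbeaccce
Scanning for consecutive runs:
  Group 1: 'b' x 4 (positions 0-3)
  Group 2: 'e' x 1 (positions 4-4)
  Group 3: 'a' x 1 (positions 5-5)
  Group 4: 'c' x 3 (positions 6-8)
  Group 5: 'e' x 1 (positions 9-9)
Total groups: 5

5


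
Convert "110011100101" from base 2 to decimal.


Input: "110011100101" in base 2
Positional expansion:
  Digit '1' (value 1) x 2^11 = 2048
  Digit '1' (value 1) x 2^10 = 1024
  Digit '0' (value 0) x 2^9 = 0
  Digit '0' (value 0) x 2^8 = 0
  Digit '1' (value 1) x 2^7 = 128
  Digit '1' (value 1) x 2^6 = 64
  Digit '1' (value 1) x 2^5 = 32
  Digit '0' (value 0) x 2^4 = 0
  Digit '0' (value 0) x 2^3 = 0
  Digit '1' (value 1) x 2^2 = 4
  Digit '0' (value 0) x 2^1 = 0
  Digit '1' (value 1) x 2^0 = 1
Sum = 3301

3301


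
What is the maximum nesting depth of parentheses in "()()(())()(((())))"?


Input: "()()(())()(((())))"
Tracking depth:
  Position 0 '(': depth becomes 1
  Position 1 ')': depth becomes 0
  Position 2 '(': depth becomes 1
  Position 3 ')': depth becomes 0
  Position 4 '(': depth becomes 1
  Position 5 '(': depth becomes 2
  Position 6 ')': depth becomes 1
  Position 7 ')': depth becomes 0
  Position 8 '(': depth becomes 1
  Position 9 ')': depth becomes 0
  Position 10 '(': depth becomes 1
  Position 11 '(': depth becomes 2
  Position 12 '(': depth becomes 3
  Position 13 '(': depth becomes 4
  Position 14 ')': depth becomes 3
  Position 15 ')': depth becomes 2
  Position 16 ')': depth becomes 1
  Position 17 ')': depth becomes 0
Maximum depth reached: 4

4


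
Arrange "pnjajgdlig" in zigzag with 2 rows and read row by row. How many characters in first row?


Zigzag "pnjajgdlig" into 2 rows:
Placing characters:
  'p' => row 0
  'n' => row 1
  'j' => row 0
  'a' => row 1
  'j' => row 0
  'g' => row 1
  'd' => row 0
  'l' => row 1
  'i' => row 0
  'g' => row 1
Rows:
  Row 0: "pjjdi"
  Row 1: "naglg"
First row length: 5

5


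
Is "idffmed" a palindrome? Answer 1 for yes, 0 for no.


Input: idffmed
Reversed: demffdi
  Compare pos 0 ('i') with pos 6 ('d'): MISMATCH
  Compare pos 1 ('d') with pos 5 ('e'): MISMATCH
  Compare pos 2 ('f') with pos 4 ('m'): MISMATCH
Result: not a palindrome

0


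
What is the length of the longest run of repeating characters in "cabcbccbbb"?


Input: "cabcbccbbb"
Scanning for longest run:
  Position 1 ('a'): new char, reset run to 1
  Position 2 ('b'): new char, reset run to 1
  Position 3 ('c'): new char, reset run to 1
  Position 4 ('b'): new char, reset run to 1
  Position 5 ('c'): new char, reset run to 1
  Position 6 ('c'): continues run of 'c', length=2
  Position 7 ('b'): new char, reset run to 1
  Position 8 ('b'): continues run of 'b', length=2
  Position 9 ('b'): continues run of 'b', length=3
Longest run: 'b' with length 3

3


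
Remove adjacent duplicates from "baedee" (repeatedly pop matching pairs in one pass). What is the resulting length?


Input: baedee
Stack-based adjacent duplicate removal:
  Read 'b': push. Stack: b
  Read 'a': push. Stack: ba
  Read 'e': push. Stack: bae
  Read 'd': push. Stack: baed
  Read 'e': push. Stack: baede
  Read 'e': matches stack top 'e' => pop. Stack: baed
Final stack: "baed" (length 4)

4


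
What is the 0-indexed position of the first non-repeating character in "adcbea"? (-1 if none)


Input: adcbea
Character frequencies:
  'a': 2
  'b': 1
  'c': 1
  'd': 1
  'e': 1
Scanning left to right for freq == 1:
  Position 0 ('a'): freq=2, skip
  Position 1 ('d'): unique! => answer = 1

1


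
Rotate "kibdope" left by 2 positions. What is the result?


Input: "kibdope", rotate left by 2
First 2 characters: "ki"
Remaining characters: "bdope"
Concatenate remaining + first: "bdope" + "ki" = "bdopeki"

bdopeki


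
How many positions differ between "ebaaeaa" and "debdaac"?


Comparing "ebaaeaa" and "debdaac" position by position:
  Position 0: 'e' vs 'd' => DIFFER
  Position 1: 'b' vs 'e' => DIFFER
  Position 2: 'a' vs 'b' => DIFFER
  Position 3: 'a' vs 'd' => DIFFER
  Position 4: 'e' vs 'a' => DIFFER
  Position 5: 'a' vs 'a' => same
  Position 6: 'a' vs 'c' => DIFFER
Positions that differ: 6

6


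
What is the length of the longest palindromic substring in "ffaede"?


Input: "ffaede"
Checking substrings for palindromes:
  [3:6] "ede" (len 3) => palindrome
  [0:2] "ff" (len 2) => palindrome
Longest palindromic substring: "ede" with length 3

3


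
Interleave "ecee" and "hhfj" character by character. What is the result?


Interleaving "ecee" and "hhfj":
  Position 0: 'e' from first, 'h' from second => "eh"
  Position 1: 'c' from first, 'h' from second => "ch"
  Position 2: 'e' from first, 'f' from second => "ef"
  Position 3: 'e' from first, 'j' from second => "ej"
Result: ehchefej

ehchefej


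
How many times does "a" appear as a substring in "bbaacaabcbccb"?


Searching for "a" in "bbaacaabcbccb"
Scanning each position:
  Position 0: "b" => no
  Position 1: "b" => no
  Position 2: "a" => MATCH
  Position 3: "a" => MATCH
  Position 4: "c" => no
  Position 5: "a" => MATCH
  Position 6: "a" => MATCH
  Position 7: "b" => no
  Position 8: "c" => no
  Position 9: "b" => no
  Position 10: "c" => no
  Position 11: "c" => no
  Position 12: "b" => no
Total occurrences: 4

4


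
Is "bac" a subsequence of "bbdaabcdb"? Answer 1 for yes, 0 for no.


Check if "bac" is a subsequence of "bbdaabcdb"
Greedy scan:
  Position 0 ('b'): matches sub[0] = 'b'
  Position 1 ('b'): no match needed
  Position 2 ('d'): no match needed
  Position 3 ('a'): matches sub[1] = 'a'
  Position 4 ('a'): no match needed
  Position 5 ('b'): no match needed
  Position 6 ('c'): matches sub[2] = 'c'
  Position 7 ('d'): no match needed
  Position 8 ('b'): no match needed
All 3 characters matched => is a subsequence

1


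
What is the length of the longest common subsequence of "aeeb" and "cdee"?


LCS of "aeeb" and "cdee"
DP table:
           c    d    e    e
      0    0    0    0    0
  a   0    0    0    0    0
  e   0    0    0    1    1
  e   0    0    0    1    2
  b   0    0    0    1    2
LCS length = dp[4][4] = 2

2


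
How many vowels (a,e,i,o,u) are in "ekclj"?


Input: ekclj
Checking each character:
  'e' at position 0: vowel (running total: 1)
  'k' at position 1: consonant
  'c' at position 2: consonant
  'l' at position 3: consonant
  'j' at position 4: consonant
Total vowels: 1

1


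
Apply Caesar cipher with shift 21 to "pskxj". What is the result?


Caesar cipher: shift "pskxj" by 21
  'p' (pos 15) + 21 = pos 10 = 'k'
  's' (pos 18) + 21 = pos 13 = 'n'
  'k' (pos 10) + 21 = pos 5 = 'f'
  'x' (pos 23) + 21 = pos 18 = 's'
  'j' (pos 9) + 21 = pos 4 = 'e'
Result: knfse

knfse


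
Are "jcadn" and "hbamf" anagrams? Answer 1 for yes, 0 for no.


Strings: "jcadn", "hbamf"
Sorted first:  acdjn
Sorted second: abfhm
Differ at position 1: 'c' vs 'b' => not anagrams

0


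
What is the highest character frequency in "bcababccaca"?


Input: bcababccaca
Character counts:
  'a': 4
  'b': 3
  'c': 4
Maximum frequency: 4

4


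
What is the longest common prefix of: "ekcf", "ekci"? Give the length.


Words: ekcf, ekci
  Position 0: all 'e' => match
  Position 1: all 'k' => match
  Position 2: all 'c' => match
  Position 3: ('f', 'i') => mismatch, stop
LCP = "ekc" (length 3)

3


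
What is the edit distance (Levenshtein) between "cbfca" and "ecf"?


Computing edit distance: "cbfca" -> "ecf"
DP table:
           e    c    f
      0    1    2    3
  c   1    1    1    2
  b   2    2    2    2
  f   3    3    3    2
  c   4    4    3    3
  a   5    5    4    4
Edit distance = dp[5][3] = 4

4


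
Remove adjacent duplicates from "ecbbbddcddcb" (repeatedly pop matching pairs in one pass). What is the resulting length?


Input: ecbbbddcddcb
Stack-based adjacent duplicate removal:
  Read 'e': push. Stack: e
  Read 'c': push. Stack: ec
  Read 'b': push. Stack: ecb
  Read 'b': matches stack top 'b' => pop. Stack: ec
  Read 'b': push. Stack: ecb
  Read 'd': push. Stack: ecbd
  Read 'd': matches stack top 'd' => pop. Stack: ecb
  Read 'c': push. Stack: ecbc
  Read 'd': push. Stack: ecbcd
  Read 'd': matches stack top 'd' => pop. Stack: ecbc
  Read 'c': matches stack top 'c' => pop. Stack: ecb
  Read 'b': matches stack top 'b' => pop. Stack: ec
Final stack: "ec" (length 2)

2


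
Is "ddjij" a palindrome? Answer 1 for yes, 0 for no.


Input: ddjij
Reversed: jijdd
  Compare pos 0 ('d') with pos 4 ('j'): MISMATCH
  Compare pos 1 ('d') with pos 3 ('i'): MISMATCH
Result: not a palindrome

0


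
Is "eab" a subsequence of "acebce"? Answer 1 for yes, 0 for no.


Check if "eab" is a subsequence of "acebce"
Greedy scan:
  Position 0 ('a'): no match needed
  Position 1 ('c'): no match needed
  Position 2 ('e'): matches sub[0] = 'e'
  Position 3 ('b'): no match needed
  Position 4 ('c'): no match needed
  Position 5 ('e'): no match needed
Only matched 1/3 characters => not a subsequence

0


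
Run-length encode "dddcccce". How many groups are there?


Input: dddcccce
Scanning for consecutive runs:
  Group 1: 'd' x 3 (positions 0-2)
  Group 2: 'c' x 4 (positions 3-6)
  Group 3: 'e' x 1 (positions 7-7)
Total groups: 3

3


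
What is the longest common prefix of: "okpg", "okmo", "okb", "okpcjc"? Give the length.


Words: okpg, okmo, okb, okpcjc
  Position 0: all 'o' => match
  Position 1: all 'k' => match
  Position 2: ('p', 'm', 'b', 'p') => mismatch, stop
LCP = "ok" (length 2)

2


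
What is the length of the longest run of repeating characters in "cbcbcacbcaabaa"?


Input: "cbcbcacbcaabaa"
Scanning for longest run:
  Position 1 ('b'): new char, reset run to 1
  Position 2 ('c'): new char, reset run to 1
  Position 3 ('b'): new char, reset run to 1
  Position 4 ('c'): new char, reset run to 1
  Position 5 ('a'): new char, reset run to 1
  Position 6 ('c'): new char, reset run to 1
  Position 7 ('b'): new char, reset run to 1
  Position 8 ('c'): new char, reset run to 1
  Position 9 ('a'): new char, reset run to 1
  Position 10 ('a'): continues run of 'a', length=2
  Position 11 ('b'): new char, reset run to 1
  Position 12 ('a'): new char, reset run to 1
  Position 13 ('a'): continues run of 'a', length=2
Longest run: 'a' with length 2

2


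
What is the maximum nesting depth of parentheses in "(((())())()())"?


Input: "(((())())()())"
Tracking depth:
  Position 0 '(': depth becomes 1
  Position 1 '(': depth becomes 2
  Position 2 '(': depth becomes 3
  Position 3 '(': depth becomes 4
  Position 4 ')': depth becomes 3
  Position 5 ')': depth becomes 2
  Position 6 '(': depth becomes 3
  Position 7 ')': depth becomes 2
  Position 8 ')': depth becomes 1
  Position 9 '(': depth becomes 2
  Position 10 ')': depth becomes 1
  Position 11 '(': depth becomes 2
  Position 12 ')': depth becomes 1
  Position 13 ')': depth becomes 0
Maximum depth reached: 4

4


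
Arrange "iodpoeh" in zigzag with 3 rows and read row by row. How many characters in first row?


Zigzag "iodpoeh" into 3 rows:
Placing characters:
  'i' => row 0
  'o' => row 1
  'd' => row 2
  'p' => row 1
  'o' => row 0
  'e' => row 1
  'h' => row 2
Rows:
  Row 0: "io"
  Row 1: "ope"
  Row 2: "dh"
First row length: 2

2


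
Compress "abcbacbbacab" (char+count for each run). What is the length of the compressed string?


Input: abcbacbbacab
Runs:
  'a' x 1 => "a1"
  'b' x 1 => "b1"
  'c' x 1 => "c1"
  'b' x 1 => "b1"
  'a' x 1 => "a1"
  'c' x 1 => "c1"
  'b' x 2 => "b2"
  'a' x 1 => "a1"
  'c' x 1 => "c1"
  'a' x 1 => "a1"
  'b' x 1 => "b1"
Compressed: "a1b1c1b1a1c1b2a1c1a1b1"
Compressed length: 22

22


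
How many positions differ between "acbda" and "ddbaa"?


Comparing "acbda" and "ddbaa" position by position:
  Position 0: 'a' vs 'd' => DIFFER
  Position 1: 'c' vs 'd' => DIFFER
  Position 2: 'b' vs 'b' => same
  Position 3: 'd' vs 'a' => DIFFER
  Position 4: 'a' vs 'a' => same
Positions that differ: 3

3


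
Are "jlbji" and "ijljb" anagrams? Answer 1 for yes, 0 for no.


Strings: "jlbji", "ijljb"
Sorted first:  bijjl
Sorted second: bijjl
Sorted forms match => anagrams

1


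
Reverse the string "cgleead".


Input: cgleead
Reading characters right to left:
  Position 6: 'd'
  Position 5: 'a'
  Position 4: 'e'
  Position 3: 'e'
  Position 2: 'l'
  Position 1: 'g'
  Position 0: 'c'
Reversed: daeelgc

daeelgc


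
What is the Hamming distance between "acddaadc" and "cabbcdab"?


Comparing "acddaadc" and "cabbcdab" position by position:
  Position 0: 'a' vs 'c' => differ
  Position 1: 'c' vs 'a' => differ
  Position 2: 'd' vs 'b' => differ
  Position 3: 'd' vs 'b' => differ
  Position 4: 'a' vs 'c' => differ
  Position 5: 'a' vs 'd' => differ
  Position 6: 'd' vs 'a' => differ
  Position 7: 'c' vs 'b' => differ
Total differences (Hamming distance): 8

8


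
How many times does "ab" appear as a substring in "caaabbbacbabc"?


Searching for "ab" in "caaabbbacbabc"
Scanning each position:
  Position 0: "ca" => no
  Position 1: "aa" => no
  Position 2: "aa" => no
  Position 3: "ab" => MATCH
  Position 4: "bb" => no
  Position 5: "bb" => no
  Position 6: "ba" => no
  Position 7: "ac" => no
  Position 8: "cb" => no
  Position 9: "ba" => no
  Position 10: "ab" => MATCH
  Position 11: "bc" => no
Total occurrences: 2

2


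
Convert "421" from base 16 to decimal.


Input: "421" in base 16
Positional expansion:
  Digit '4' (value 4) x 16^2 = 1024
  Digit '2' (value 2) x 16^1 = 32
  Digit '1' (value 1) x 16^0 = 1
Sum = 1057

1057


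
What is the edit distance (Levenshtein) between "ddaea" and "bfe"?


Computing edit distance: "ddaea" -> "bfe"
DP table:
           b    f    e
      0    1    2    3
  d   1    1    2    3
  d   2    2    2    3
  a   3    3    3    3
  e   4    4    4    3
  a   5    5    5    4
Edit distance = dp[5][3] = 4

4


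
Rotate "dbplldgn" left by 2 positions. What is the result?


Input: "dbplldgn", rotate left by 2
First 2 characters: "db"
Remaining characters: "plldgn"
Concatenate remaining + first: "plldgn" + "db" = "plldgndb"

plldgndb


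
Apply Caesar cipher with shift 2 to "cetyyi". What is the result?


Caesar cipher: shift "cetyyi" by 2
  'c' (pos 2) + 2 = pos 4 = 'e'
  'e' (pos 4) + 2 = pos 6 = 'g'
  't' (pos 19) + 2 = pos 21 = 'v'
  'y' (pos 24) + 2 = pos 0 = 'a'
  'y' (pos 24) + 2 = pos 0 = 'a'
  'i' (pos 8) + 2 = pos 10 = 'k'
Result: egvaak

egvaak


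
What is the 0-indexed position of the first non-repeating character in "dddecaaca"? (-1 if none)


Input: dddecaaca
Character frequencies:
  'a': 3
  'c': 2
  'd': 3
  'e': 1
Scanning left to right for freq == 1:
  Position 0 ('d'): freq=3, skip
  Position 1 ('d'): freq=3, skip
  Position 2 ('d'): freq=3, skip
  Position 3 ('e'): unique! => answer = 3

3
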